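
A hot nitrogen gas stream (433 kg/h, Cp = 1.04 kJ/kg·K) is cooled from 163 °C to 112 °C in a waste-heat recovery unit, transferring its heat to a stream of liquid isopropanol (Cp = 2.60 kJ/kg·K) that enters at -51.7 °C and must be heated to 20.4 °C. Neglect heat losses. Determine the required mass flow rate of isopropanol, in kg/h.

ṁ_c = 123 kg/h

Heat released by hot stream: Q = 433 × 1.04 × (163 − 112) = 22966 kJ/h
Energy balance on cold side (adiabatic exchanger): Q = ṁ_c·Cp_c·(T_c,out − T_c,in)
ṁ_c = 22966 / [2.60 × (20.4 − -51.7)] = 122.51 kg/h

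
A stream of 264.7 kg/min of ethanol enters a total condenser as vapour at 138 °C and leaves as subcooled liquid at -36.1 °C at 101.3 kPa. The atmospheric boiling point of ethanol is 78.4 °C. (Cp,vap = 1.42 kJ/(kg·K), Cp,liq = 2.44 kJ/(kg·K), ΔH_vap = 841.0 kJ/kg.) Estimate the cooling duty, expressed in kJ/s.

vapour 138→78.4 °C: -84.632 kJ/kg
condensation at 78.4 °C: -841 kJ/kg
liquid 78.4→-36.1 °C: -279.38 kJ/kg
Δh = -84.632 + -841 + -279.38 = -1205 kJ/kg
Q = ṁ·Δh = 264.7 kg/min × -1205 kJ/kg = -318970 kJ/min
|Q| = 5316.1 kW

Q_c = 5320 kJ/s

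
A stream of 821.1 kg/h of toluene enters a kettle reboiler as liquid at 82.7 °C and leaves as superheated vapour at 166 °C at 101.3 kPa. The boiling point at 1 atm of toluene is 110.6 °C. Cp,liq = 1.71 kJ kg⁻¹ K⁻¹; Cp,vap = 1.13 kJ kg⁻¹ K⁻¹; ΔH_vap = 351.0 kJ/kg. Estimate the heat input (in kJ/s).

liquid 82.7→110.6 °C: 47.709 kJ/kg
vaporisation at 110.6 °C: 351 kJ/kg
vapour 110.6→166 °C: 62.602 kJ/kg
Δh = 47.709 + 351 + 62.602 = 461.31 kJ/kg
Q = ṁ·Δh = 821.1 kg/h × 461.31 kJ/kg = 378780 kJ/h
|Q| = 105.22 kW

Q = 105 kJ/s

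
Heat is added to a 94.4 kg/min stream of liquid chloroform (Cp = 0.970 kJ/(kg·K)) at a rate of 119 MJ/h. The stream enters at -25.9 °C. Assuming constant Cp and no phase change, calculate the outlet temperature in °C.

Q = 119 MJ/h = 1983.3 kJ/min
ΔT = Q/(ṁ·Cp) = 1983.3/(94.4×0.970) = 21.66 K
T_out = -25.9 + 21.66 = -4.2403 °C

T_out = -4.24 °C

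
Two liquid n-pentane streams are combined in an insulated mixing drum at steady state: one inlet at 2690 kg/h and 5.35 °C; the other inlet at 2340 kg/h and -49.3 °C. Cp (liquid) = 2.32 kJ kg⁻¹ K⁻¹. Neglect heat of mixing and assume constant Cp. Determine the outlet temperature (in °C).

T_out = -20.1 °C

Energy balance with Q = 0: Σ ṁᵢCp,ᵢ(T_out − Tᵢ) = 0
T_out = Σ ṁᵢCp,ᵢTᵢ / Σ ṁᵢCp,ᵢ
      = -234250 / 11670 = -20.074 °C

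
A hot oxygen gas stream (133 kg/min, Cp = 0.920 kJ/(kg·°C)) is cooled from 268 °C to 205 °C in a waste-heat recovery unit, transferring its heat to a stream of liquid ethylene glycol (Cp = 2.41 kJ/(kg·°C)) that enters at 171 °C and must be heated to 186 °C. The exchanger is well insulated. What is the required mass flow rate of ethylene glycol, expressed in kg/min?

Heat released by hot stream: Q = 133 × 0.920 × (268 − 205) = 7708.7 kJ/min
Energy balance on cold side (adiabatic exchanger): Q = ṁ_c·Cp_c·(T_c,out − T_c,in)
ṁ_c = 7708.7 / [2.41 × (186 − 171)] = 213.24 kg/min

ṁ_c = 213 kg/min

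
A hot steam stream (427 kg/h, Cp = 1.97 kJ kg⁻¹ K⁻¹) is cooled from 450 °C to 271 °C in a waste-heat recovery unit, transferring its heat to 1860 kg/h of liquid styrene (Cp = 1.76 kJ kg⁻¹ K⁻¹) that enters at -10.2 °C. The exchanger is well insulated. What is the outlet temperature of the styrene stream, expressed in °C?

T_c,out = 35.8 °C

Heat released by hot stream: Q = 427 × 1.97 × (450 − 271) = 150570 kJ/h
Energy balance on cold side (adiabatic exchanger): Q = ṁ_c·Cp_c·(T_c,out − T_c,in)
T_c,out = -10.2 + 150570/(1860 × 1.76) = 35.796 °C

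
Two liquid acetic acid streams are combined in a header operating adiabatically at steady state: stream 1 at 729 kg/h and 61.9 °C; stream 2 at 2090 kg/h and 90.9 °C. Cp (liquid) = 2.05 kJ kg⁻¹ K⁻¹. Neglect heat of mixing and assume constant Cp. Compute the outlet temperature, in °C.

T_out = 83.4 °C

Energy balance with Q = 0: Σ ṁᵢCp,ᵢ(T_out − Tᵢ) = 0
T_out = Σ ṁᵢCp,ᵢTᵢ / Σ ṁᵢCp,ᵢ
      = 481970 / 5778.9 = 83.401 °C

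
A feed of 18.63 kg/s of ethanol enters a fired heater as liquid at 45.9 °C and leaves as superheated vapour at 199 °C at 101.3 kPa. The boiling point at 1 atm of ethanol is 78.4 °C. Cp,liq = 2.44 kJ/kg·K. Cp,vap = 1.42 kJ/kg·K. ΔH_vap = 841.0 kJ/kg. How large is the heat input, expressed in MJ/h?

Q = 73200 MJ/h

liquid 45.9→78.4 °C: 79.3 kJ/kg
vaporisation at 78.4 °C: 841 kJ/kg
vapour 78.4→199 °C: 171.25 kJ/kg
Δh = 79.3 + 841 + 171.25 = 1091.6 kJ/kg
Q = ṁ·Δh = 18.63 kg/s × 1091.6 kJ/kg = 20336 kJ/s
|Q| = 20336 kW = 73208 MJ/h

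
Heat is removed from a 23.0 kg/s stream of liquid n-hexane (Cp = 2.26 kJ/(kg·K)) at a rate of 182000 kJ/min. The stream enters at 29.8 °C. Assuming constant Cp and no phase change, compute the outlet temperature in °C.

T_out = -28.6 °C

Q = 182000 kJ/min = 3033.3 kJ/s
ΔT = Q/(ṁ·Cp) = 3033.3/(23.0×2.26) = 58.356 K
T_out = 29.8 − 58.356 = -28.556 °C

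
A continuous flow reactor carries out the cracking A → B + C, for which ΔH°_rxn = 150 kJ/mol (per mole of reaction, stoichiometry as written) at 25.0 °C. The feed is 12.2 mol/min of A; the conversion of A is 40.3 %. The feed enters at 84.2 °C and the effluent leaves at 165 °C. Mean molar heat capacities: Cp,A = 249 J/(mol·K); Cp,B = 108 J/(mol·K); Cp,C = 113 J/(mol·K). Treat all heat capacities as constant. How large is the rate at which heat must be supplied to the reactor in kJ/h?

Extent of reaction ξ = 0.403 × 12.2 = 4.9166 mol/min
Reaction term: ξ·ΔH°_rxn = 4.9166 × 150 = 737.49 kJ/min
Sensible, feed 84.2→25 °C: -179.84 kJ/min
Outlet flows (mol/min): A 7.2834, B 4.9166, C 4.9166
Sensible, products 25→165 °C: 406.02 kJ/min
Q = ΔH = 963.67 kJ/min = 16.061 kW
Heat supplied = 57820 kJ/h

Q_in = 57800 kJ/h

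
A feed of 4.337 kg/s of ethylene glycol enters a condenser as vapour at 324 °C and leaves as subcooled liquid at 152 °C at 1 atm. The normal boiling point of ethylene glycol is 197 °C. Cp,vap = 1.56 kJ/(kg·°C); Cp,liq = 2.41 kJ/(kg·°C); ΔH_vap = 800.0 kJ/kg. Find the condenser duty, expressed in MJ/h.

vapour 324→197 °C: -198.12 kJ/kg
condensation at 197 °C: -800 kJ/kg
liquid 197→152 °C: -108.45 kJ/kg
Δh = -198.12 + -800 + -108.45 = -1106.6 kJ/kg
Q = ṁ·Δh = 4.337 kg/s × -1106.6 kJ/kg = -4799.2 kJ/s
|Q| = 4799.2 kW = 17277 MJ/h

Q_c = 17300 MJ/h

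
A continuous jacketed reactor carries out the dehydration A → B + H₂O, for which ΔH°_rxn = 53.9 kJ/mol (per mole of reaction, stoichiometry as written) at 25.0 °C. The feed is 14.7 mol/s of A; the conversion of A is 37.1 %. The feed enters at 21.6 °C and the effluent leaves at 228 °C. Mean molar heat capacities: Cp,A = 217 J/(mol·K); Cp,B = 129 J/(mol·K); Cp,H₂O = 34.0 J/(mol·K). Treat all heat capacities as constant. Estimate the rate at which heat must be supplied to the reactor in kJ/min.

Q_in = 53600 kJ/min

Extent of reaction ξ = 0.371 × 14.7 = 5.4537 mol/s
Reaction term: ξ·ΔH°_rxn = 5.4537 × 53.9 = 293.95 kJ/s
Sensible, feed 21.6→25 °C: 10.846 kJ/s
Outlet flows (mol/s): A 9.2463, B 5.4537, H₂O 5.4537
Sensible, products 25→228 °C: 587.77 kJ/s
Q = ΔH = 892.57 kJ/s = 892.57 kW
Heat supplied = 53554 kJ/min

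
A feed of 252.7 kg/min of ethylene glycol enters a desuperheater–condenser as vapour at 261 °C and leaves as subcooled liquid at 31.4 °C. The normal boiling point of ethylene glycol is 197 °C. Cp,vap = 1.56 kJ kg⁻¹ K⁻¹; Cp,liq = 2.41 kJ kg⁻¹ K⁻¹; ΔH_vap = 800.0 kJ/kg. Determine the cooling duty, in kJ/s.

Q_c = 5470 kJ/s

vapour 261→197 °C: -99.84 kJ/kg
condensation at 197 °C: -800 kJ/kg
liquid 197→31.4 °C: -399.1 kJ/kg
Δh = -99.84 + -800 + -399.1 = -1298.9 kJ/kg
Q = ṁ·Δh = 252.7 kg/min × -1298.9 kJ/kg = -328240 kJ/min
|Q| = 5470.7 kW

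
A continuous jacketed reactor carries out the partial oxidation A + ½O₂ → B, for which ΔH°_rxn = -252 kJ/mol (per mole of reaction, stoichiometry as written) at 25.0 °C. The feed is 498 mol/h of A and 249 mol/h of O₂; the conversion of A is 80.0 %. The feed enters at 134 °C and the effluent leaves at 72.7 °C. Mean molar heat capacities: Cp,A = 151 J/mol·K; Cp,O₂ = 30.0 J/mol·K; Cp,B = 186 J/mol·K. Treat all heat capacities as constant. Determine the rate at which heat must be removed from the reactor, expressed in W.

Q_out = 29200 W

Extent of reaction ξ = 0.800 × 498 = 398.4 mol/h
Reaction term: ξ·ΔH°_rxn = 398.4 × -252 = -100400 kJ/h
Sensible, feed 134→25 °C: -9010.8 kJ/h
Outlet flows (mol/h): A 99.6, O₂ 49.8, B 398.4
Sensible, products 25→72.7 °C: 4323.3 kJ/h
Q = ΔH = -105080 kJ/h = -29.19 kW
Heat removed = 29190 W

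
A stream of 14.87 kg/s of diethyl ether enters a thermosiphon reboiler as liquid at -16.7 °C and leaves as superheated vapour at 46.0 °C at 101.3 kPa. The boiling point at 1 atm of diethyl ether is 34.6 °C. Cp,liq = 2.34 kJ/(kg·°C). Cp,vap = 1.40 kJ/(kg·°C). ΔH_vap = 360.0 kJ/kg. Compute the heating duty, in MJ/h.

Q = 26600 MJ/h

liquid -16.7→34.6 °C: 120.04 kJ/kg
vaporisation at 34.6 °C: 360 kJ/kg
vapour 34.6→46.0 °C: 15.96 kJ/kg
Δh = 120.04 + 360 + 15.96 = 496 kJ/kg
Q = ṁ·Δh = 14.87 kg/s × 496 kJ/kg = 7375.5 kJ/s
|Q| = 7375.5 kW = 26552 MJ/h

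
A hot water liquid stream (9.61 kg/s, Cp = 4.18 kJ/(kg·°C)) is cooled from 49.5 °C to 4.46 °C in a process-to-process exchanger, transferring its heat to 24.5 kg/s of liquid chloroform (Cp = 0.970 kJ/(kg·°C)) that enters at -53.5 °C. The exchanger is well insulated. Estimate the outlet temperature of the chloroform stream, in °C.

Heat released by hot stream: Q = 9.61 × 4.18 × (49.5 − 4.46) = 1809.2 kJ/s
Energy balance on cold side (adiabatic exchanger): Q = ṁ_c·Cp_c·(T_c,out − T_c,in)
T_c,out = -53.5 + 1809.2/(24.5 × 0.970) = 22.631 °C

T_c,out = 22.6 °C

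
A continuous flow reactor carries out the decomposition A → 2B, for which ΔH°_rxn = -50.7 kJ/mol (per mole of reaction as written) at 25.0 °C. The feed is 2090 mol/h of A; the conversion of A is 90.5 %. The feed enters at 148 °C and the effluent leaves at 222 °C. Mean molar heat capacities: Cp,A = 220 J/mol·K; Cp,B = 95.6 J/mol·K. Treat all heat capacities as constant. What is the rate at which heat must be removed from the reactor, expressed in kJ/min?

Q_out = 1210 kJ/min

Extent of reaction ξ = 0.905 × 2090 = 1891.5 mol/h
Reaction term: ξ·ΔH°_rxn = 1891.5 × -50.7 = -95897 kJ/h
Sensible, feed 148→25 °C: -56555 kJ/h
Outlet flows (mol/h): A 198.55, B 3782.9
Sensible, products 25→222 °C: 79849 kJ/h
Q = ΔH = -72603 kJ/h = -20.167 kW
Heat removed = 1210 kJ/min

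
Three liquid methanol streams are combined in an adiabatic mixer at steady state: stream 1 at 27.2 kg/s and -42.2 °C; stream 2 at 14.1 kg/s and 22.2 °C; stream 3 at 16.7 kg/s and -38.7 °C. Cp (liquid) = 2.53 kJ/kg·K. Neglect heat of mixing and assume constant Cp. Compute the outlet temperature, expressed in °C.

T_out = -25.5 °C

Adiabatic, steady state ⇒ Σ ṁᵢCp,ᵢ(T_out − Tᵢ) = 0
T_out = Σ ṁᵢCp,ᵢTᵢ / Σ ṁᵢCp,ᵢ
      = -3747.2 / 146.74 = -25.536 °C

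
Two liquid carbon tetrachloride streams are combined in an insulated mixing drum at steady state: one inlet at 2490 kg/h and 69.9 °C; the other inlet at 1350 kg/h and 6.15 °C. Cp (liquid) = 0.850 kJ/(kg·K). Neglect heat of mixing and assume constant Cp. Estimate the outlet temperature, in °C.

Adiabatic, steady state ⇒ Σ ṁᵢCp,ᵢ(T_out − Tᵢ) = 0
T_out = Σ ṁᵢCp,ᵢTᵢ / Σ ṁᵢCp,ᵢ
      = 155000 / 3264 = 47.488 °C

T_out = 47.5 °C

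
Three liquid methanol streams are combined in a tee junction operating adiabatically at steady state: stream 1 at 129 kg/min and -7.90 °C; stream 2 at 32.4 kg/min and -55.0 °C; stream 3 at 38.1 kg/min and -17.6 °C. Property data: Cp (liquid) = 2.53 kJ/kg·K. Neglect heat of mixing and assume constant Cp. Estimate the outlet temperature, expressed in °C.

T_out = -17.4 °C

No heat crosses the boundary, so H_out = H_in.
T_out = Σ ṁᵢCp,ᵢTᵢ / Σ ṁᵢCp,ᵢ
      = -8783.3 / 504.73 = -17.402 °C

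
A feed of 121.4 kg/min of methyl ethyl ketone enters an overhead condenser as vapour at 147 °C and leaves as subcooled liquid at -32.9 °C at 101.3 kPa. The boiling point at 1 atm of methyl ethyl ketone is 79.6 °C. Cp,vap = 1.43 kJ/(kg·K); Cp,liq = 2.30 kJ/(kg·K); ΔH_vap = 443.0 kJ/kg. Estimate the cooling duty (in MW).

vapour 147→79.6 °C: -96.382 kJ/kg
condensation at 79.6 °C: -443 kJ/kg
liquid 79.6→-32.9 °C: -258.75 kJ/kg
Δh = -96.382 + -443 + -258.75 = -798.13 kJ/kg
Q = ṁ·Δh = 121.4 kg/min × -798.13 kJ/kg = -96893 kJ/min
|Q| = 1614.9 kW = 1.6149 MW

Q_c = 1.61 MW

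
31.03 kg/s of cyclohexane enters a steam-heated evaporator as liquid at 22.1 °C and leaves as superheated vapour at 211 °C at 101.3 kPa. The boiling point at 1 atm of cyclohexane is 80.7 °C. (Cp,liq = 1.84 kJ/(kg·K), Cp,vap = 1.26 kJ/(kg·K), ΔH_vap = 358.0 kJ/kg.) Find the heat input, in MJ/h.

Q = 70400 MJ/h

liquid 22.1→80.7 °C: 107.82 kJ/kg
vaporisation at 80.7 °C: 358 kJ/kg
vapour 80.7→211 °C: 164.18 kJ/kg
Δh = 107.82 + 358 + 164.18 = 630 kJ/kg
Q = ṁ·Δh = 31.03 kg/s × 630 kJ/kg = 19549 kJ/s
|Q| = 19549 kW = 70376 MJ/h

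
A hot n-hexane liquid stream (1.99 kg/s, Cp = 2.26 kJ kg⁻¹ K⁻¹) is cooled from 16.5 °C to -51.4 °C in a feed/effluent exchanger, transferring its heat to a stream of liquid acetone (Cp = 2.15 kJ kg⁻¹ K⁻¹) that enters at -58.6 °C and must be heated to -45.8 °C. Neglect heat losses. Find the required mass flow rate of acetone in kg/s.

Heat released by hot stream: Q = 1.99 × 2.26 × (16.5 − -51.4) = 305.37 kJ/s
Energy balance on cold side (adiabatic exchanger): Q = ṁ_c·Cp_c·(T_c,out − T_c,in)
ṁ_c = 305.37 / [2.15 × (-45.8 − -58.6)] = 11.096 kg/s

ṁ_c = 11.1 kg/s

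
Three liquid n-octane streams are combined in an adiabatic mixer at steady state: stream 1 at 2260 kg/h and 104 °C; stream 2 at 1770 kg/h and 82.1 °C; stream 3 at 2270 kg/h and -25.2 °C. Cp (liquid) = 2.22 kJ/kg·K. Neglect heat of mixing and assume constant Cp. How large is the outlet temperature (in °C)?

T_out = 51.3 °C

No heat crosses the boundary, so H_out = H_in.
Σ ṁᵢCp,ᵢTᵢ = 2260×2.22×104 + 1770×2.22×82.1 + 2270×2.22×-25.2 = 717400
Σ ṁᵢCp,ᵢ = 2260×2.22 + 1770×2.22 + 2270×2.22 = 13986
T_out = 717400 / 13986 = 51.294 °C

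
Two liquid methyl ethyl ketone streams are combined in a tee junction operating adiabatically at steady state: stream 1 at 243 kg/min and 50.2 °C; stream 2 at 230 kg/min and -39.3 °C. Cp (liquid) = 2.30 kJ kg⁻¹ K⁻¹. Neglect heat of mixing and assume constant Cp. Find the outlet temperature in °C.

Energy balance with Q = 0: Σ ṁᵢCp,ᵢ(T_out − Tᵢ) = 0
T_out = Σ ṁᵢCp,ᵢTᵢ / Σ ṁᵢCp,ᵢ
      = 7267.1 / 1087.9 = 6.6799 °C

T_out = 6.68 °C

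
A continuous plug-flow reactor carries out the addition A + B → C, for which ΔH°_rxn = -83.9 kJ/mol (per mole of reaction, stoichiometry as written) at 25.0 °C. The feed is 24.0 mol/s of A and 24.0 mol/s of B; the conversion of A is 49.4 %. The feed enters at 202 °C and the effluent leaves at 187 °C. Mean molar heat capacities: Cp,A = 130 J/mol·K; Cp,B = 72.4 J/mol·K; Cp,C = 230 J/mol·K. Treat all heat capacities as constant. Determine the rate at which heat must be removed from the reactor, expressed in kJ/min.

Extent of reaction ξ = 0.494 × 24.0 = 11.856 mol/s
Reaction term: ξ·ΔH°_rxn = 11.856 × -83.9 = -994.72 kJ/s
Sensible, feed 202→25 °C: -859.8 kJ/s
Outlet flows (mol/s): A 12.144, B 12.144, C 11.856
Sensible, products 25→187 °C: 839.94 kJ/s
Q = ΔH = -1014.6 kJ/s = -1014.6 kW
Heat removed = 60874 kJ/min

Q_out = 60900 kJ/min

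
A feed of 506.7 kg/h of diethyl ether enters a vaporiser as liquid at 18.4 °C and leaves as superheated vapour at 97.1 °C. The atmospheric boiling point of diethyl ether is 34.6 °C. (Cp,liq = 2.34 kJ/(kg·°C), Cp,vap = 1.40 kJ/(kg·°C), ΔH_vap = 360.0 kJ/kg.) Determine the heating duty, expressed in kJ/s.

Q = 68.3 kJ/s

liquid 18.4→34.6 °C: 37.908 kJ/kg
vaporisation at 34.6 °C: 360 kJ/kg
vapour 34.6→97.1 °C: 87.5 kJ/kg
Δh = 37.908 + 360 + 87.5 = 485.41 kJ/kg
Q = ṁ·Δh = 506.7 kg/h × 485.41 kJ/kg = 245960 kJ/h
|Q| = 68.321 kW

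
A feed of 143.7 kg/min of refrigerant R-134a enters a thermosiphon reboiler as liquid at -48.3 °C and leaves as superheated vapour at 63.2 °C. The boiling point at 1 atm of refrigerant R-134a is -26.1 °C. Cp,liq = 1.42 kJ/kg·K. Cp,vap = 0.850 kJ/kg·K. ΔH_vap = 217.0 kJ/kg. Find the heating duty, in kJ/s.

liquid -48.3→-26.1 °C: 31.524 kJ/kg
vaporisation at -26.1 °C: 217 kJ/kg
vapour -26.1→63.2 °C: 75.905 kJ/kg
Δh = 31.524 + 217 + 75.905 = 324.43 kJ/kg
Q = ṁ·Δh = 143.7 kg/min × 324.43 kJ/kg = 46620 kJ/min
|Q| = 777.01 kW

Q = 777 kJ/s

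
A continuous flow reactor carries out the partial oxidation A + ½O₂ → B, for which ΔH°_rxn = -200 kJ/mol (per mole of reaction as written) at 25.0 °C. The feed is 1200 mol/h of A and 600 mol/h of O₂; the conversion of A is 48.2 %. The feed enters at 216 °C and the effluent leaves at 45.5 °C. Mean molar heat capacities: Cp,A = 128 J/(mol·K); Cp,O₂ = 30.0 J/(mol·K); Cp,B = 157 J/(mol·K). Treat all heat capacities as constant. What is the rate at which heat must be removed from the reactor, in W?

Extent of reaction ξ = 0.482 × 1200 = 578.4 mol/h
Reaction term: ξ·ΔH°_rxn = 578.4 × -200 = -115680 kJ/h
Sensible, feed 216→25 °C: -32776 kJ/h
Outlet flows (mol/h): A 621.6, O₂ 310.8, B 578.4
Sensible, products 25→45.5 °C: 3683.8 kJ/h
Q = ΔH = -144770 kJ/h = -40.214 kW
Heat removed = 40214 W

Q_out = 40200 W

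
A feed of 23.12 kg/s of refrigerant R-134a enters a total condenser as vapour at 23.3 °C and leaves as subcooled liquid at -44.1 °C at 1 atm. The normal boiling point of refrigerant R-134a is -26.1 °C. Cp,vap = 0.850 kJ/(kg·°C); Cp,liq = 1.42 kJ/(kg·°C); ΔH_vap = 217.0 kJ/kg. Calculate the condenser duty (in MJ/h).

vapour 23.3→-26.1 °C: -41.99 kJ/kg
condensation at -26.1 °C: -217 kJ/kg
liquid -26.1→-44.1 °C: -25.56 kJ/kg
Δh = -41.99 + -217 + -25.56 = -284.55 kJ/kg
Q = ṁ·Δh = 23.12 kg/s × -284.55 kJ/kg = -6578.8 kJ/s
|Q| = 6578.8 kW = 23684 MJ/h

Q_c = 23700 MJ/h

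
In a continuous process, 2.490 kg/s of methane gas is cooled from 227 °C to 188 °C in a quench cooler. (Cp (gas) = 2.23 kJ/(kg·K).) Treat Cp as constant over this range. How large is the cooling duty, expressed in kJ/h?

Q_c = 780000 kJ/h

Q = ṁ·Cp·ΔT = 2.490 × 2.23 × (188 − 227) = -216.56 kJ/s
Cooling duty = 779600 kJ/h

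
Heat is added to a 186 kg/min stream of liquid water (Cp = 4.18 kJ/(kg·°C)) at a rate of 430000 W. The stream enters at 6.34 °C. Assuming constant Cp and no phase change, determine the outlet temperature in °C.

Q = 430000 W = 25800 kJ/min
ΔT = Q/(ṁ·Cp) = 25800/(186×4.18) = 33.184 K
T_out = 6.34 + 33.184 = 39.524 °C

T_out = 39.5 °C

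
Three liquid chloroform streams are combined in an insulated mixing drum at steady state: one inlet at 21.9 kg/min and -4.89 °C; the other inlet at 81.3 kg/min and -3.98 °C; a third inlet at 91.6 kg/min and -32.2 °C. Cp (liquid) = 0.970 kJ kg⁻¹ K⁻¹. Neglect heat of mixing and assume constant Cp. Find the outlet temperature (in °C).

No heat crosses the boundary, so H_out = H_in.
T_out = Σ ṁᵢCp,ᵢTᵢ / Σ ṁᵢCp,ᵢ
      = -3278.8 / 188.96 = -17.352 °C

T_out = -17.4 °C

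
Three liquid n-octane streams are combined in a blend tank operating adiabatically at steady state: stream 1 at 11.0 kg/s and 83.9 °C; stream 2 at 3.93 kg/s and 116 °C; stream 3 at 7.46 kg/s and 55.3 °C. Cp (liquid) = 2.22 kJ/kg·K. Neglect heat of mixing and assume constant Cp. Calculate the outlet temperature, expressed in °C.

T_out = 80.0 °C

Adiabatic, steady state ⇒ Σ ṁᵢCp,ᵢ(T_out − Tᵢ) = 0
Σ ṁᵢCp,ᵢTᵢ = 11.0×2.22×83.9 + 3.93×2.22×116 + 7.46×2.22×55.3 = 3976.7
Σ ṁᵢCp,ᵢ = 11.0×2.22 + 3.93×2.22 + 7.46×2.22 = 49.706
T_out = 3976.7 / 49.706 = 80.005 °C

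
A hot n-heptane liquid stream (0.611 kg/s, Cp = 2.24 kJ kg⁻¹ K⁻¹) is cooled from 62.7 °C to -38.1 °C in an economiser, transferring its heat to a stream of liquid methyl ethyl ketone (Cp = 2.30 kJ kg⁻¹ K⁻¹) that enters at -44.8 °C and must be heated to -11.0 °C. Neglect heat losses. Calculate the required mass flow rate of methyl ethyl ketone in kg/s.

Heat released by hot stream: Q = 0.611 × 2.24 × (62.7 − -38.1) = 137.96 kJ/s
Energy balance on cold side (adiabatic exchanger): Q = ṁ_c·Cp_c·(T_c,out − T_c,in)
ṁ_c = 137.96 / [2.30 × (-11.0 − -44.8)] = 1.7746 kg/s

ṁ_c = 1.77 kg/s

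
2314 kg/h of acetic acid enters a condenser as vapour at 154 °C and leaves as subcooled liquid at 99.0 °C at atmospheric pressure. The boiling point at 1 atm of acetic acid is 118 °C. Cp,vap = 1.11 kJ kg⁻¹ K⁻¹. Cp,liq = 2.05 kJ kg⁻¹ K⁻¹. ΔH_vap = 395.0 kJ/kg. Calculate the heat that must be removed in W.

vapour 154→118 °C: -39.96 kJ/kg
condensation at 118 °C: -395 kJ/kg
liquid 118→99.0 °C: -38.95 kJ/kg
Δh = -39.96 + -395 + -38.95 = -473.91 kJ/kg
Q = ṁ·Δh = 2314 kg/h × -473.91 kJ/kg = -1.0966e+06 kJ/h
|Q| = 304.62 kW = 304620 W

Q_c = 305000 W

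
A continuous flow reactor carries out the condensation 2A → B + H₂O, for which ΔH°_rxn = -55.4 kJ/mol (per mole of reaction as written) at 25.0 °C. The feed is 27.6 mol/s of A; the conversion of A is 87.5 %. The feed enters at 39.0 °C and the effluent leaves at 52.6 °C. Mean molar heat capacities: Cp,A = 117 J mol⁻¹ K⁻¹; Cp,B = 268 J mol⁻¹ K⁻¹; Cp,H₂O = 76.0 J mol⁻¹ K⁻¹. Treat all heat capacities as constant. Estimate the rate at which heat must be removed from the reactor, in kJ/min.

Extent of reaction ξ = 0.875 × 27.6 / 2 = 12.075 mol/s
Reaction term: ξ·ΔH°_rxn = 12.075 × -55.4 = -668.96 kJ/s
Sensible, feed 39.0→25 °C: -45.209 kJ/s
Outlet flows (mol/s): A 3.45, B 12.075, H₂O 12.075
Sensible, products 25→52.6 °C: 125.79 kJ/s
Q = ΔH = -588.38 kJ/s = -588.38 kW
Heat removed = 35303 kJ/min

Q_out = 35300 kJ/min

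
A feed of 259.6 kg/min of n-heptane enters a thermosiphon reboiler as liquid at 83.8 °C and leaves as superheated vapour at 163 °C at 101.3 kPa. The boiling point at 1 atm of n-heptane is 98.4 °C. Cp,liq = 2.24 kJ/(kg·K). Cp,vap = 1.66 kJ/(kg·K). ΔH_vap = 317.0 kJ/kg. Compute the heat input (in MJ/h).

liquid 83.8→98.4 °C: 32.704 kJ/kg
vaporisation at 98.4 °C: 317 kJ/kg
vapour 98.4→163 °C: 107.24 kJ/kg
Δh = 32.704 + 317 + 107.24 = 456.94 kJ/kg
Q = ṁ·Δh = 259.6 kg/min × 456.94 kJ/kg = 118620 kJ/min
|Q| = 1977 kW = 7117.3 MJ/h

Q = 7120 MJ/h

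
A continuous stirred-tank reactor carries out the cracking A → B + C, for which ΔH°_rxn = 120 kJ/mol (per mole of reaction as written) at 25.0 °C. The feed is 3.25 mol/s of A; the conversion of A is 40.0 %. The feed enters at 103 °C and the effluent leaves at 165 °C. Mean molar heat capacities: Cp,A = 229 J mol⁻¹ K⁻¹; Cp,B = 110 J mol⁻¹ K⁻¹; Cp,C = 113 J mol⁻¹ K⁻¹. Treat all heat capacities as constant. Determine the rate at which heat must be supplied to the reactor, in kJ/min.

Q_in = 12100 kJ/min

Extent of reaction ξ = 0.400 × 3.25 = 1.3 mol/s
Reaction term: ξ·ΔH°_rxn = 1.3 × 120 = 156 kJ/s
Sensible, feed 103→25 °C: -58.051 kJ/s
Outlet flows (mol/s): A 1.95, B 1.3, C 1.3
Sensible, products 25→165 °C: 103.1 kJ/s
Q = ΔH = 201.05 kJ/s = 201.05 kW
Heat supplied = 12063 kJ/min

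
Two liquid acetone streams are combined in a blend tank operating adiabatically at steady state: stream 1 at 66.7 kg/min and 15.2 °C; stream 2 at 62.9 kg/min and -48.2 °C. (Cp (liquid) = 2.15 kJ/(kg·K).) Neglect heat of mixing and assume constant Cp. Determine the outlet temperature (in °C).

Adiabatic, steady state ⇒ Σ ṁᵢCp,ᵢ(T_out − Tᵢ) = 0
T_out = Σ ṁᵢCp,ᵢTᵢ / Σ ṁᵢCp,ᵢ
      = -4338.6 / 278.64 = -15.571 °C

T_out = -15.6 °C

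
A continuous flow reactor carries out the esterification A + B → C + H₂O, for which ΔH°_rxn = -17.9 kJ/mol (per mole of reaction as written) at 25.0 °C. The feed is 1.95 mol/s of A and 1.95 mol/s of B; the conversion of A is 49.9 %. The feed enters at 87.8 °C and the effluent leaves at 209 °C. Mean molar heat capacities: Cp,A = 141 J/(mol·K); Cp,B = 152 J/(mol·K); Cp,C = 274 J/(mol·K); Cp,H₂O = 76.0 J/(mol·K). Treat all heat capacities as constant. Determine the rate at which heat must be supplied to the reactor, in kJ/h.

Extent of reaction ξ = 0.499 × 1.95 = 0.97305 mol/s
Reaction term: ξ·ΔH°_rxn = 0.97305 × -17.9 = -17.418 kJ/s
Sensible, feed 87.8→25 °C: -35.881 kJ/s
Outlet flows (mol/s): A 0.97695, B 0.97695, C 0.97305, H₂O 0.97305
Sensible, products 25→209 °C: 115.33 kJ/s
Q = ΔH = 62.035 kJ/s = 62.035 kW
Heat supplied = 223330 kJ/h

Q_in = 223000 kJ/h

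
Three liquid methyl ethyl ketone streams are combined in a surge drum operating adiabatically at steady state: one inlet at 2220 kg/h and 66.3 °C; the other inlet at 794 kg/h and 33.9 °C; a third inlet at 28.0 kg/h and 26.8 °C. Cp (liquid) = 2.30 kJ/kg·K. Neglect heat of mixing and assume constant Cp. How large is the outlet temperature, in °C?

Adiabatic, steady state ⇒ Σ ṁᵢCp,ᵢ(T_out − Tᵢ) = 0
Σ ṁᵢCp,ᵢTᵢ = 2220×2.30×66.3 + 794×2.30×33.9 + 28.0×2.30×26.8 = 402160
Σ ṁᵢCp,ᵢ = 2220×2.30 + 794×2.30 + 28.0×2.30 = 6996.6
T_out = 402160 / 6996.6 = 57.48 °C

T_out = 57.5 °C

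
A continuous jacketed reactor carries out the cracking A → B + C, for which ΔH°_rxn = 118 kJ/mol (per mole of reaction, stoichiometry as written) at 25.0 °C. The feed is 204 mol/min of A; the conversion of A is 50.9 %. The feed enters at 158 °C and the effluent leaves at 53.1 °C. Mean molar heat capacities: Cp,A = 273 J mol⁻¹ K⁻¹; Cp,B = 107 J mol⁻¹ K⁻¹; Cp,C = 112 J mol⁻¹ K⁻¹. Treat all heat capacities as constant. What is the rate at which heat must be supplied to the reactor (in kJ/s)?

Q_in = 104 kJ/s

Extent of reaction ξ = 0.509 × 204 = 103.84 mol/min
Reaction term: ξ·ΔH°_rxn = 103.84 × 118 = 12253 kJ/min
Sensible, feed 158→25 °C: -7407 kJ/min
Outlet flows (mol/min): A 100.16, B 103.84, C 103.84
Sensible, products 25→53.1 °C: 1407.4 kJ/min
Q = ΔH = 6253 kJ/min = 104.22 kW
Heat supplied = 104.22 kJ/s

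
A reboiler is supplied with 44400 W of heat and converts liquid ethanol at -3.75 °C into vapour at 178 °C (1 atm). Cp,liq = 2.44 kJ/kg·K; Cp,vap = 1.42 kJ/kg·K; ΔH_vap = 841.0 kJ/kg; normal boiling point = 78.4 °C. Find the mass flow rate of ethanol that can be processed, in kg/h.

Δh = 2.44×(78.4−-3.75) + 841.0 + 1.42×(178−78.4) = 1182.9 kJ/kg
Q = 44400 W = 44.4 kJ/s = 159840 kJ/h
ṁ = Q/Δh = 159840 / 1182.9 = 135.13 kg/h

ṁ = 135 kg/h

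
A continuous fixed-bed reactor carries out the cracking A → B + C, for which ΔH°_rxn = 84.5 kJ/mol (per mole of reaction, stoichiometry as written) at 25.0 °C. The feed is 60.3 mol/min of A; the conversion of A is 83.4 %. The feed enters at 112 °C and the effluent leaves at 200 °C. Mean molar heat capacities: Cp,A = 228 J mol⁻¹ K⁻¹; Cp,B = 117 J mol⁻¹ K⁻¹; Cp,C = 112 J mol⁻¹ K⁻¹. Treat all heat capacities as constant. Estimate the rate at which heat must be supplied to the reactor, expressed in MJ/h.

Q_in = 328 MJ/h

Extent of reaction ξ = 0.834 × 60.3 = 50.29 mol/min
Reaction term: ξ·ΔH°_rxn = 50.29 × 84.5 = 4249.5 kJ/min
Sensible, feed 112→25 °C: -1196.1 kJ/min
Outlet flows (mol/min): A 10.01, B 50.29, C 50.29
Sensible, products 25→200 °C: 2414.8 kJ/min
Q = ΔH = 5468.2 kJ/min = 91.136 kW
Heat supplied = 328.09 MJ/h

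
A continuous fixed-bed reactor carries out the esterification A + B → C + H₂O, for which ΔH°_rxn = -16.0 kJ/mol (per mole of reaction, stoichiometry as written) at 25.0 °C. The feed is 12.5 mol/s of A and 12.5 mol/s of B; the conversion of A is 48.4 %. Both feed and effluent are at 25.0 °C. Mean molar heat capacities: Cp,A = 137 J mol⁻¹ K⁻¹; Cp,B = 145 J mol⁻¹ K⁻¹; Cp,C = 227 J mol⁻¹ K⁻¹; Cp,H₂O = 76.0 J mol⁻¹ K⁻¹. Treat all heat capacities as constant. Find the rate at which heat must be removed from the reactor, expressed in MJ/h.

Q_out = 348 MJ/h

Extent of reaction ξ = 0.484 × 12.5 = 6.05 mol/s
Reaction term: ξ·ΔH°_rxn = 6.05 × -16.0 = -96.8 kJ/s
Q = ΔH = -96.8 kJ/s = -96.8 kW
Heat removed = 348.48 MJ/h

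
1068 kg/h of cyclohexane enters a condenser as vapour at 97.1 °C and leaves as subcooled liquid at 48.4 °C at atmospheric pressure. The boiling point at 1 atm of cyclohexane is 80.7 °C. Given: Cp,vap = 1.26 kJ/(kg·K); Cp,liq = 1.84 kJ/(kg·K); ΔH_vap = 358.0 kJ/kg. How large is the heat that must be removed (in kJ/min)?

Q_c = 7800 kJ/min

vapour 97.1→80.7 °C: -20.664 kJ/kg
condensation at 80.7 °C: -358 kJ/kg
liquid 80.7→48.4 °C: -59.432 kJ/kg
Δh = -20.664 + -358 + -59.432 = -438.1 kJ/kg
Q = ṁ·Δh = 1068 kg/h × -438.1 kJ/kg = -467890 kJ/h
|Q| = 129.97 kW = 7798.1 kJ/min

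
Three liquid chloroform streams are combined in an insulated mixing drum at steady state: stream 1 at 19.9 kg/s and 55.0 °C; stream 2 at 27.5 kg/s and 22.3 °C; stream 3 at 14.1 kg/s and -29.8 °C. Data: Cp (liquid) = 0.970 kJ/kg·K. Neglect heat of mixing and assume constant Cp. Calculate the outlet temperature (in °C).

T_out = 20.9 °C

Adiabatic, steady state ⇒ Σ ṁᵢCp,ᵢ(T_out − Tᵢ) = 0
T_out = Σ ṁᵢCp,ᵢTᵢ / Σ ṁᵢCp,ᵢ
      = 1248.9 / 59.655 = 20.936 °C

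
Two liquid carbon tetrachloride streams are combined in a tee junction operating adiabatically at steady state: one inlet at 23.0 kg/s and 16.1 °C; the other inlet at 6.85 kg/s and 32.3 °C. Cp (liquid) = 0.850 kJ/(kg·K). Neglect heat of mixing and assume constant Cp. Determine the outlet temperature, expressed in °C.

T_out = 19.8 °C

Adiabatic, steady state ⇒ Σ ṁᵢCp,ᵢ(T_out − Tᵢ) = 0
Σ ṁᵢCp,ᵢTᵢ = 23.0×0.850×16.1 + 6.85×0.850×32.3 = 502.82
Σ ṁᵢCp,ᵢ = 23.0×0.850 + 6.85×0.850 = 25.373
T_out = 502.82 / 25.373 = 19.818 °C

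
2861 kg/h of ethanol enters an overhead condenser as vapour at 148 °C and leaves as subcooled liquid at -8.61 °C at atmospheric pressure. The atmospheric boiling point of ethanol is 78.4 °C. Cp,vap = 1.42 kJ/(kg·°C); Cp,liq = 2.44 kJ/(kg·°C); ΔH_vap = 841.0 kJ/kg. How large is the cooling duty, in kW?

Q_c = 916 kW

vapour 148→78.4 °C: -98.832 kJ/kg
condensation at 78.4 °C: -841 kJ/kg
liquid 78.4→-8.61 °C: -212.3 kJ/kg
Δh = -98.832 + -841 + -212.3 = -1152.1 kJ/kg
Q = ṁ·Δh = 2861 kg/h × -1152.1 kJ/kg = -3.2963e+06 kJ/h
|Q| = 915.63 kW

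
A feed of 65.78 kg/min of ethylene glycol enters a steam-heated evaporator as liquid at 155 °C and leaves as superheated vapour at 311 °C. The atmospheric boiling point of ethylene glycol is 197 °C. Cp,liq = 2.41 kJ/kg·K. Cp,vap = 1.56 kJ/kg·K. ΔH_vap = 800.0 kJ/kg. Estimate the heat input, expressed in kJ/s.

Q = 1180 kJ/s

liquid 155→197 °C: 101.22 kJ/kg
vaporisation at 197 °C: 800 kJ/kg
vapour 197→311 °C: 177.84 kJ/kg
Δh = 101.22 + 800 + 177.84 = 1079.1 kJ/kg
Q = ṁ·Δh = 65.78 kg/min × 1079.1 kJ/kg = 70981 kJ/min
|Q| = 1183 kW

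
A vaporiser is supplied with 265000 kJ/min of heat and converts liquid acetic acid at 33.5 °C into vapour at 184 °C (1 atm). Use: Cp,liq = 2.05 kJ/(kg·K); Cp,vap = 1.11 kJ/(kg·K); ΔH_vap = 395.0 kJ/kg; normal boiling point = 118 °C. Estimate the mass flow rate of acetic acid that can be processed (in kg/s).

Δh = 2.05×(118−33.5) + 395.0 + 1.11×(184−118) = 641.49 kJ/kg
Q = 265000 kJ/min = 4416.7 kJ/s = 4416.7 kJ/s
ṁ = Q/Δh = 4416.7 / 641.49 = 6.8851 kg/s

ṁ = 6.89 kg/s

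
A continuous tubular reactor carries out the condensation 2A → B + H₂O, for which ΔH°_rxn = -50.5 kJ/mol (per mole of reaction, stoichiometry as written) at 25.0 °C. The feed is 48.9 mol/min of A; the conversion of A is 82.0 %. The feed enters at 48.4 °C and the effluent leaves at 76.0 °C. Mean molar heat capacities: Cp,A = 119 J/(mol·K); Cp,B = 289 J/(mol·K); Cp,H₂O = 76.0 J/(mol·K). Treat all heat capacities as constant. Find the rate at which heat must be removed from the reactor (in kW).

Extent of reaction ξ = 0.820 × 48.9 / 2 = 20.049 mol/min
Reaction term: ξ·ΔH°_rxn = 20.049 × -50.5 = -1012.5 kJ/min
Sensible, feed 48.4→25 °C: -136.17 kJ/min
Outlet flows (mol/min): A 8.802, B 20.049, H₂O 20.049
Sensible, products 25→76.0 °C: 426.63 kJ/min
Q = ΔH = -722.01 kJ/min = -12.033 kW
Heat removed = 12.033 kW

Q_out = 12.0 kW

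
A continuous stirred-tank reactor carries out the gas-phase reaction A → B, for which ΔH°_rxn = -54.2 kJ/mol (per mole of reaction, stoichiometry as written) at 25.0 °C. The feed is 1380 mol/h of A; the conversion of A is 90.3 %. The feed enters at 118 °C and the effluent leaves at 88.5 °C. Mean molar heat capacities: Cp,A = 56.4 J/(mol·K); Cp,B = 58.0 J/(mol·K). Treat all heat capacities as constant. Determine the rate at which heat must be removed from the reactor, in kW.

Q_out = 19.4 kW

Extent of reaction ξ = 0.903 × 1380 = 1246.1 mol/h
Reaction term: ξ·ΔH°_rxn = 1246.1 × -54.2 = -67541 kJ/h
Sensible, feed 118→25 °C: -7238.4 kJ/h
Outlet flows (mol/h): A 133.86, B 1246.1
Sensible, products 25→88.5 °C: 5068.9 kJ/h
Q = ΔH = -69710 kJ/h = -19.364 kW
Heat removed = 19.364 kW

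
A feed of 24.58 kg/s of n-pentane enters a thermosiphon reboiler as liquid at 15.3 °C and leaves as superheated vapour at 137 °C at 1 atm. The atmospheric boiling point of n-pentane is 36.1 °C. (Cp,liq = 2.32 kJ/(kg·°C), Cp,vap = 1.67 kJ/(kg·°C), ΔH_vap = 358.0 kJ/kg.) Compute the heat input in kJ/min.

Q = 848000 kJ/min

liquid 15.3→36.1 °C: 48.256 kJ/kg
vaporisation at 36.1 °C: 358 kJ/kg
vapour 36.1→137 °C: 168.5 kJ/kg
Δh = 48.256 + 358 + 168.5 = 574.76 kJ/kg
Q = ṁ·Δh = 24.58 kg/s × 574.76 kJ/kg = 14128 kJ/s
|Q| = 14128 kW = 847650 kJ/min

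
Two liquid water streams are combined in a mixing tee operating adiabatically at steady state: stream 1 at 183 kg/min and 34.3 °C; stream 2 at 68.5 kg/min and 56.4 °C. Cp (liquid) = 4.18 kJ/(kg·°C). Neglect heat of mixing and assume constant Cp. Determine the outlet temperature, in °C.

T_out = 40.3 °C

No heat crosses the boundary, so H_out = H_in.
T_out = Σ ṁᵢCp,ᵢTᵢ / Σ ṁᵢCp,ᵢ
      = 42386 / 1051.3 = 40.319 °C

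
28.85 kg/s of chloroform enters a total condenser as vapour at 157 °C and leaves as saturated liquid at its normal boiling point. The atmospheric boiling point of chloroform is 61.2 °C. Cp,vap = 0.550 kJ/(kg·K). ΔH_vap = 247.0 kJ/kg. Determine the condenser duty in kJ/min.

Q_c = 519000 kJ/min

vapour 157→61.2 °C: -52.69 kJ/kg
condensation at 61.2 °C: -247 kJ/kg
Δh = -52.69 + -247 = -299.69 kJ/kg
Q = ṁ·Δh = 28.85 kg/s × -299.69 kJ/kg = -8646.1 kJ/s
|Q| = 8646.1 kW = 518760 kJ/min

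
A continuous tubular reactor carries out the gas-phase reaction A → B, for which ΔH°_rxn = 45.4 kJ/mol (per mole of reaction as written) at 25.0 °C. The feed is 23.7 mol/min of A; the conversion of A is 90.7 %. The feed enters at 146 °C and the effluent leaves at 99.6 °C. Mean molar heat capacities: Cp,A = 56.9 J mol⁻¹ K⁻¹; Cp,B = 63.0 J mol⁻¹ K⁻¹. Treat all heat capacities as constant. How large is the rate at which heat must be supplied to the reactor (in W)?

Q_in = 15400 W

Extent of reaction ξ = 0.907 × 23.7 = 21.496 mol/min
Reaction term: ξ·ΔH°_rxn = 21.496 × 45.4 = 975.91 kJ/min
Sensible, feed 146→25 °C: -163.17 kJ/min
Outlet flows (mol/min): A 2.2041, B 21.496
Sensible, products 25→99.6 °C: 110.38 kJ/min
Q = ΔH = 923.12 kJ/min = 15.385 kW
Heat supplied = 15385 W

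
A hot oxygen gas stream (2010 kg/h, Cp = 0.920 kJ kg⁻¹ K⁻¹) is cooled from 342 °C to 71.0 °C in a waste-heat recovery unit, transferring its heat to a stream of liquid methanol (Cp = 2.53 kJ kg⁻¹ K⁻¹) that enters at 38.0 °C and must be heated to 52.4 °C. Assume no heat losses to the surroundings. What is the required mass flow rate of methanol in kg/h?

ṁ_c = 13800 kg/h

Heat released by hot stream: Q = 2010 × 0.920 × (342 − 71.0) = 501130 kJ/h
Energy balance on cold side (adiabatic exchanger): Q = ṁ_c·Cp_c·(T_c,out − T_c,in)
ṁ_c = 501130 / [2.53 × (52.4 − 38.0)] = 13755 kg/h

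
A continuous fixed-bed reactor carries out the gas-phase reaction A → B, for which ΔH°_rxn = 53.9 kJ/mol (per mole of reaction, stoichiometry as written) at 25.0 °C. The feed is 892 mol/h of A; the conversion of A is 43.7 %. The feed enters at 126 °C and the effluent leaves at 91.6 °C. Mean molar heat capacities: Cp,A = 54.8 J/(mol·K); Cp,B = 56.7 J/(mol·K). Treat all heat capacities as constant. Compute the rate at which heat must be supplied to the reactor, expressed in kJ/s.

Extent of reaction ξ = 0.437 × 892 = 389.8 mol/h
Reaction term: ξ·ΔH°_rxn = 389.8 × 53.9 = 21010 kJ/h
Sensible, feed 126→25 °C: -4937 kJ/h
Outlet flows (mol/h): A 502.2, B 389.8
Sensible, products 25→91.6 °C: 3304.8 kJ/h
Q = ΔH = 19378 kJ/h = 5.3828 kW
Heat supplied = 5.3828 kJ/s

Q_in = 5.38 kJ/s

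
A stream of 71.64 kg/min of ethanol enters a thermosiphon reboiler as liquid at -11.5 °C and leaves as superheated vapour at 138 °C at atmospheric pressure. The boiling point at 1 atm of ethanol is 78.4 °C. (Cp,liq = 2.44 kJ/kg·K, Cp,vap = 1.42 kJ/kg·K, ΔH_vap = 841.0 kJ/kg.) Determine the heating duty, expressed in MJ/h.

Q = 4920 MJ/h

liquid -11.5→78.4 °C: 219.36 kJ/kg
vaporisation at 78.4 °C: 841 kJ/kg
vapour 78.4→138 °C: 84.632 kJ/kg
Δh = 219.36 + 841 + 84.632 = 1145 kJ/kg
Q = ṁ·Δh = 71.64 kg/min × 1145 kJ/kg = 82027 kJ/min
|Q| = 1367.1 kW = 4921.6 MJ/h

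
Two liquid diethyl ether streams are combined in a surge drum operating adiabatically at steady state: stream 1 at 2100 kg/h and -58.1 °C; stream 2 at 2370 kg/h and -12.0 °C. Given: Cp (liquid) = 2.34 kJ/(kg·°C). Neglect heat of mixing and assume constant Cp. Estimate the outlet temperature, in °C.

T_out = -33.7 °C

No heat crosses the boundary, so H_out = H_in.
Σ ṁᵢCp,ᵢTᵢ = 2100×2.34×-58.1 + 2370×2.34×-12.0 = -352050
Σ ṁᵢCp,ᵢ = 2100×2.34 + 2370×2.34 = 10460
T_out = -352050 / 10460 = -33.658 °C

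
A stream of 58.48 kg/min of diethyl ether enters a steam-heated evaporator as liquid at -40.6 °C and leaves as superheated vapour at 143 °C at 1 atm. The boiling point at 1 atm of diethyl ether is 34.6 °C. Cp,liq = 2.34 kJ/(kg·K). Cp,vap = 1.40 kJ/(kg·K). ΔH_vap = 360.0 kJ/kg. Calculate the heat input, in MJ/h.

liquid -40.6→34.6 °C: 175.97 kJ/kg
vaporisation at 34.6 °C: 360 kJ/kg
vapour 34.6→143 °C: 151.76 kJ/kg
Δh = 175.97 + 360 + 151.76 = 687.73 kJ/kg
Q = ṁ·Δh = 58.48 kg/min × 687.73 kJ/kg = 40218 kJ/min
|Q| = 670.31 kW = 2413.1 MJ/h

Q = 2410 MJ/h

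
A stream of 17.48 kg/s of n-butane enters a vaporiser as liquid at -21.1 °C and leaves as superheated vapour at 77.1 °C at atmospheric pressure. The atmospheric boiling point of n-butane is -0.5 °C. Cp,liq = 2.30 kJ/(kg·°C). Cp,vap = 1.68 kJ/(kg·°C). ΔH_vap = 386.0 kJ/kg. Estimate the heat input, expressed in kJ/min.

Q = 591000 kJ/min

liquid -21.1→-0.5 °C: 47.38 kJ/kg
vaporisation at -0.5 °C: 386 kJ/kg
vapour -0.5→77.1 °C: 130.37 kJ/kg
Δh = 47.38 + 386 + 130.37 = 563.75 kJ/kg
Q = ṁ·Δh = 17.48 kg/s × 563.75 kJ/kg = 9854.3 kJ/s
|Q| = 9854.3 kW = 591260 kJ/min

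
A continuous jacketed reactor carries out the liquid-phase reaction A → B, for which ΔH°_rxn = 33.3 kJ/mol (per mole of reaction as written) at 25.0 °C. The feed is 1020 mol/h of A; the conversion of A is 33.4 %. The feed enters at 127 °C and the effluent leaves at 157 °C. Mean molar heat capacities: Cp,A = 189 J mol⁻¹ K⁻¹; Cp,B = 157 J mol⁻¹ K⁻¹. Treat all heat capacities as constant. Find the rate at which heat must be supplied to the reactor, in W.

Extent of reaction ξ = 0.334 × 1020 = 340.68 mol/h
Reaction term: ξ·ΔH°_rxn = 340.68 × 33.3 = 11345 kJ/h
Sensible, feed 127→25 °C: -19664 kJ/h
Outlet flows (mol/h): A 679.32, B 340.68
Sensible, products 25→157 °C: 24008 kJ/h
Q = ΔH = 15689 kJ/h = 4.3581 kW
Heat supplied = 4358.1 W

Q_in = 4360 W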